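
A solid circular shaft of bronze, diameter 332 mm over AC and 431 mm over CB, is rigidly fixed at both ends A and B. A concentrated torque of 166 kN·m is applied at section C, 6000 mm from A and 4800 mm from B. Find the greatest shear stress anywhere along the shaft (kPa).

8240 kPa

Compatibility: T_A·a/J_AC = T_B·b/J_CB with T_A + T_B = T₀.
J_AC = 1.19×10^-3 m⁴, J_CB = 3.39×10^-3 m⁴, so T_A = T₀·(J_AC/a)/((J_AC/a)+(J_CB/b)) = 36480 N·m, T_B = 129500 N·m.
τ in each portion: τ_AC = 5.08×10^6 Pa, τ_CB = 8.24×10^6 Pa; maximum is in CB.
τ_max = T_CB·r/J = 129500·0.215/3.39×10^-3 = 8.239×10^6 Pa.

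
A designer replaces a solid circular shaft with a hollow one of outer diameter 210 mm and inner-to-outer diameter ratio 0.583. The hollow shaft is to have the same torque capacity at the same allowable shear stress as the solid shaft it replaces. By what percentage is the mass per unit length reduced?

Equal τ_max and T ⇒ the solid shaft needs d_s³ = d_o³(1−k⁴), so d_s = 210·(1−0.583⁴)^(1/3) = 201.6 mm.
Area ratio A_h/A_s = d_o²(1−k²)/d_s² = (1−k²)/(1−k⁴)^(2/3) = 0.7164.
Mass saving = 1 − 0.7164 = 28.4 %.

28.4 %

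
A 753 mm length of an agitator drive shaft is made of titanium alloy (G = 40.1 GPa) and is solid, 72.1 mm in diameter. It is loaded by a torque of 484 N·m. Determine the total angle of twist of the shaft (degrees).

0.196°

J = πd⁴/32 = π(0.0721)⁴/32 = 2.653×10^-6 m⁴.
θ = T·L/(G·J) = 484.0 × 0.753 / (40.1×10⁹ × 2.653×10^-6) = 3.426×10^-3 rad.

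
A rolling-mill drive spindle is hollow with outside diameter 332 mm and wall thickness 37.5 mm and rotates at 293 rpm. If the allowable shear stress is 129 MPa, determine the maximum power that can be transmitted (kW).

J = π(d_o⁴ − d_i⁴)/32 = π(0.332⁴ − 0.257⁴)/32 = 7.645×10^-4 m⁴.
T_max = τ_allow·J/r = 1.29×10^8 × 7.645×10^-4 / 0.166 = 594100 N·m.
ω = 2π·293/60 = 30.68 rad/s, so P_max = T_max·ω = 1.823×10^7 W.

18200 kW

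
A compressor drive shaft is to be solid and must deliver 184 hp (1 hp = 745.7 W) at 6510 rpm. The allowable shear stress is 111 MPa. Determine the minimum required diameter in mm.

ω = 2π·6510/60 = 681.7 rad/s, so T = P/ω = 184×745.7 / 681.7 = 201.3 N·m.
For a solid shaft τ_max = 16T/(πd³), so d = (16T/(π τ_allow))^(1/3) = (16·201.3/(π·1.11×10^8))^(1/3) = 0.02098 m.

21.0 mm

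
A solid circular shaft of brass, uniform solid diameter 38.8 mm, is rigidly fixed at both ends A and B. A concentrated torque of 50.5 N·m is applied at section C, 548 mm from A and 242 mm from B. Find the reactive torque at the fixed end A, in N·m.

15.5 N·m

With uniform GJ and both ends fixed, compatibility θ_AC = θ_CB gives T_A·a = T_B·b, together with T_A + T_B = T₀.
T_A = T₀·b/(a+b) = 50.50·242/790.0 = 15.47 N·m; T_B = 35.03 N·m.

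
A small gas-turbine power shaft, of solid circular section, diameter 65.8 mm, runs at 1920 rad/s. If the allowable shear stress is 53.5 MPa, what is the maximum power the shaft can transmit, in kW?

J = πd⁴/32 = π(0.0658)⁴/32 = 1.840×10^-6 m⁴.
T_max = τ_allow·J/r = 5.35×10^7 × 1.840×10^-6 / 0.0329 = 2993 N·m.
ω = 1920 rad/s, so P_max = T_max·ω = 5.746×10^6 W.

5750 kW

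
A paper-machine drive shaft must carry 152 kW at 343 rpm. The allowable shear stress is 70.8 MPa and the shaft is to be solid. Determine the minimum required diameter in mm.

ω = 2π·343/60 = 35.92 rad/s, so T = P/ω = 152×10³ / 35.92 = 4232 N·m.
For a solid shaft τ_max = 16T/(πd³), so d = (16T/(π τ_allow))^(1/3) = (16·4232/(π·7.08×10^7))^(1/3) = 0.06727 m.

67.3 mm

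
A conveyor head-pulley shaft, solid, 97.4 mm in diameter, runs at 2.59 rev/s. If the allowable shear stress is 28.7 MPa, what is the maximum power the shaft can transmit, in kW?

J = πd⁴/32 = π(0.0974)⁴/32 = 8.836×10^-6 m⁴.
T_max = τ_allow·J/r = 2.87×10^7 × 8.836×10^-6 / 0.0487 = 5207 N·m.
ω = 2π·2.59 = 16.27 rad/s, so P_max = T_max·ω = 8.474×10^4 W.

84.7 kW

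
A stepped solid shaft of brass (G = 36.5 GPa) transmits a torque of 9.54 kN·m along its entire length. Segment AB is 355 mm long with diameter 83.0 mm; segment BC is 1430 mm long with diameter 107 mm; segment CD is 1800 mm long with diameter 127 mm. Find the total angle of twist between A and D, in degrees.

3.86°

J_AB = π(0.0830)⁴/32 = 4.66×10^-6 m⁴; J_BC = π(0.107)⁴/32 = 1.29×10^-5 m⁴; J_CD = π(0.127)⁴/32 = 2.55×10^-5 m⁴.
θ = (T/G)·Σ L_i/J_i = (9540/36.5×10⁹)·(0.355/4.66×10^-6 + 1.43/1.29×10^-5 + 1.80/2.55×10^-5) = 0.06738 rad.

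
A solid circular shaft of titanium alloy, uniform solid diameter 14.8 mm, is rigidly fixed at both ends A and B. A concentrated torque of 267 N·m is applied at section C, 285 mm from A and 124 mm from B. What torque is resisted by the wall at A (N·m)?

80.9 N·m

With uniform GJ and both ends fixed, compatibility θ_AC = θ_CB gives T_A·a = T_B·b, together with T_A + T_B = T₀.
T_A = T₀·b/(a+b) = 267.0·124/409.0 = 80.95 N·m; T_B = 186.1 N·m.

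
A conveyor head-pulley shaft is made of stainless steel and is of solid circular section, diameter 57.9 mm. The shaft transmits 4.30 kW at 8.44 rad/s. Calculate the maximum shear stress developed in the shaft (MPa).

13.4 MPa

ω = 8.44 rad/s, so T = P/ω = 4.30×10³ / 8.440 = 509.5 N·m.
J = πd⁴/32 = π(0.0579)⁴/32 = 1.103×10^-6 m⁴.
τ_max = T·r/J = 509.5 × 0.0290 / 1.103×10^-6 = 1.337×10^7 Pa.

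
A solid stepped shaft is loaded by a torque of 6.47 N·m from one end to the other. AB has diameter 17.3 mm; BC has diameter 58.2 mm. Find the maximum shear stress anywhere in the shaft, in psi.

923 psi

Under the same torque, τ_max = 16T/(πd³) is largest where d is smallest — segment AB (d = 17.3 mm).
τ_max = 16·6.470/(π·(0.0173)³) = 6.364×10^6 Pa.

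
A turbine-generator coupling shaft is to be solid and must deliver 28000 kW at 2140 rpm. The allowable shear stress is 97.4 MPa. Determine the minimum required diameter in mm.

ω = 2π·2140/60 = 224.1 rad/s, so T = P/ω = 28000×10³ / 224.1 = 124900 N·m.
For a solid shaft τ_max = 16T/(πd³), so d = (16T/(π τ_allow))^(1/3) = (16·124900/(π·9.74×10^7))^(1/3) = 0.1869 m.

187 mm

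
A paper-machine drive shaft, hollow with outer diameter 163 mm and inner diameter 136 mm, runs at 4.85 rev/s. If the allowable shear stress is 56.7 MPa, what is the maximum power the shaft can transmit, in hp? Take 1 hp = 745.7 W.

J = π(d_o⁴ − d_i⁴)/32 = π(0.163⁴ − 0.136⁴)/32 = 3.572×10^-5 m⁴.
T_max = τ_allow·J/r = 5.67×10^7 × 3.572×10^-5 / 0.0815 = 24850 N·m.
ω = 2π·4.85 = 30.47 rad/s, so P_max = T_max·ω = 7.572×10^5 W.

1020 hp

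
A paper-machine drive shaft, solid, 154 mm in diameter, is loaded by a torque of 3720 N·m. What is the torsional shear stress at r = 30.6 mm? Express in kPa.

2060 kPa

J = πd⁴/32 = π(0.154)⁴/32 = 5.522×10^-5 m⁴.
Shear stress varies linearly with radius: τ = T·r/J = 3720 × 0.0306 / 5.522×10^-5 = 2.061×10^6 Pa.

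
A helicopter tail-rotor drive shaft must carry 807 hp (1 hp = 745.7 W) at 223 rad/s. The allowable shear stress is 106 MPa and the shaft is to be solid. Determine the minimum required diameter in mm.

ω = 223 rad/s, so T = P/ω = 807×745.7 / 223.0 = 2699 N·m.
For a solid shaft τ_max = 16T/(πd³), so d = (16T/(π τ_allow))^(1/3) = (16·2699/(π·1.06×10^8))^(1/3) = 0.05061 m.

50.6 mm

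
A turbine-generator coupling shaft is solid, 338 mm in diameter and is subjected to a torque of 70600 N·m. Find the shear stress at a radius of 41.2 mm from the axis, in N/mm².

J = πd⁴/32 = π(0.338)⁴/32 = 1.281×10^-3 m⁴.
Shear stress varies linearly with radius: τ = T·r/J = 70600 × 0.0412 / 1.281×10^-3 = 2.270×10^6 Pa.

2.27 N/mm²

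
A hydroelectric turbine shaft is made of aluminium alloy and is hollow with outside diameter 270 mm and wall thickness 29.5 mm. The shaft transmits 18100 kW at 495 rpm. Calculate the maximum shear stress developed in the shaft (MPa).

ω = 2π·495/60 = 51.84 rad/s, so T = P/ω = 18100×10³ / 51.84 = 349200 N·m.
J = π(d_o⁴ − d_i⁴)/32 = π(0.270⁴ − 0.211⁴)/32 = 3.271×10^-4 m⁴.
τ_max = T·r/J = 349200 × 0.135 / 3.271×10^-4 = 1.441×10^8 Pa.

144 MPa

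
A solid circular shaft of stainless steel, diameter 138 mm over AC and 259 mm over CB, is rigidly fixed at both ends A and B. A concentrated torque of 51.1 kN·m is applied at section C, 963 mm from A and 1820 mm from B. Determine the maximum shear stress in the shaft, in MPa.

13.1 MPa

Compatibility: T_A·a/J_AC = T_B·b/J_CB with T_A + T_B = T₀.
J_AC = 3.56×10^-5 m⁴, J_CB = 4.42×10^-4 m⁴, so T_A = T₀·(J_AC/a)/((J_AC/a)+(J_CB/b)) = 6755 N·m, T_B = 44350 N·m.
τ in each portion: τ_AC = 1.31×10^7 Pa, τ_CB = 1.30×10^7 Pa; maximum is in AC.
τ_max = T_AC·r/J = 6755·0.0690/3.56×10^-5 = 1.309×10^7 Pa.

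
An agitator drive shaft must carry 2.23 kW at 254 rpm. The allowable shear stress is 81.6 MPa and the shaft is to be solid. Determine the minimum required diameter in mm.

17.4 mm

ω = 2π·254/60 = 26.60 rad/s, so T = P/ω = 2.23×10³ / 26.60 = 83.84 N·m.
For a solid shaft τ_max = 16T/(πd³), so d = (16T/(π τ_allow))^(1/3) = (16·83.84/(π·8.16×10^7))^(1/3) = 0.01736 m.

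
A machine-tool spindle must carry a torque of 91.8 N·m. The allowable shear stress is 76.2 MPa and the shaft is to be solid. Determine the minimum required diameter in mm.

18.3 mm

For a solid shaft τ_max = 16T/(πd³), so d = (16T/(π τ_allow))^(1/3) = (16·91.80/(π·7.62×10^7))^(1/3) = 0.01831 m.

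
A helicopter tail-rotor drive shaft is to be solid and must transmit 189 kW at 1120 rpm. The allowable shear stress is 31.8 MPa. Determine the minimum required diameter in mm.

ω = 2π·1120/60 = 117.3 rad/s, so T = P/ω = 189×10³ / 117.3 = 1611 N·m.
For a solid shaft τ_max = 16T/(πd³), so d = (16T/(π τ_allow))^(1/3) = (16·1611/(π·3.18×10^7))^(1/3) = 0.06367 m.

63.7 mm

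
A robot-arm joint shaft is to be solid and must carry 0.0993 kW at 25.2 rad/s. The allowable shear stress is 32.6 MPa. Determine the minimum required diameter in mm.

ω = 25.2 rad/s, so T = P/ω = 0.0993×10³ / 25.20 = 3.940 N·m.
For a solid shaft τ_max = 16T/(πd³), so d = (16T/(π τ_allow))^(1/3) = (16·3.940/(π·3.26×10^7))^(1/3) = 0.008507 m.

8.51 mm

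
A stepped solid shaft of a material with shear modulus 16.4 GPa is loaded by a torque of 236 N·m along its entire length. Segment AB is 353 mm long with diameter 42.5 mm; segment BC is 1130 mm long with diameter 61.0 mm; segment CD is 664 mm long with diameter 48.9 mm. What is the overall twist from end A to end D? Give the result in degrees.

J_AB = π(0.0425)⁴/32 = 3.20×10^-7 m⁴; J_BC = π(0.0610)⁴/32 = 1.36×10^-6 m⁴; J_CD = π(0.0489)⁴/32 = 5.61×10^-7 m⁴.
θ = (T/G)·Σ L_i/J_i = (236.0/16.4×10⁹)·(0.353/3.20×10^-7 + 1.13/1.36×10^-6 + 0.664/5.61×10^-7) = 0.04484 rad.

2.57°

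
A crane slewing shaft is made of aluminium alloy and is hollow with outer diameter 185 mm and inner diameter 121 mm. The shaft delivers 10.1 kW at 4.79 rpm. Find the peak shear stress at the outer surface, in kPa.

ω = 2π·4.79/60 = 0.5016 rad/s, so T = P/ω = 10.1×10³ / 0.5016 = 20140 N·m.
J = π(d_o⁴ − d_i⁴)/32 = π(0.185⁴ − 0.121⁴)/32 = 9.395×10^-5 m⁴.
τ_max = T·r/J = 20140 × 0.0925 / 9.395×10^-5 = 1.982×10^7 Pa.

19800 kPa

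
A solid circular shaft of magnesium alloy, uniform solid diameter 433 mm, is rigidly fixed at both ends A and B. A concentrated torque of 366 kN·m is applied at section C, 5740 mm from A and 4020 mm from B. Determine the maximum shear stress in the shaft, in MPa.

13.5 MPa

With uniform GJ and both ends fixed, compatibility θ_AC = θ_CB gives T_A·a = T_B·b, together with T_A + T_B = T₀.
T_A = T₀·b/(a+b) = 366000·4020/9760 = 150800 N·m; T_B = 215200 N·m.
τ in each portion: τ_AC = 9.46×10^6 Pa, τ_CB = 1.35×10^7 Pa; maximum is in CB.
τ_max = T_CB·r/J = 215200·0.216/3.45×10^-3 = 1.350×10^7 Pa.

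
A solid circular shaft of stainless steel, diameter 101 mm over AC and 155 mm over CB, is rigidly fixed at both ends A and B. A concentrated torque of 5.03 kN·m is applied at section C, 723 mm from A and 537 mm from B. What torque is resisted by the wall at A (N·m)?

Compatibility: T_A·a/J_AC = T_B·b/J_CB with T_A + T_B = T₀.
J_AC = 1.02×10^-5 m⁴, J_CB = 5.67×10^-5 m⁴, so T_A = T₀·(J_AC/a)/((J_AC/a)+(J_CB/b)) = 594.0 N·m, T_B = 4436 N·m.

594 N·m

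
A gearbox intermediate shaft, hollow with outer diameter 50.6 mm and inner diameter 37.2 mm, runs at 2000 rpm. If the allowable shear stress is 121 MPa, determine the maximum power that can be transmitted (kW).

J = π(d_o⁴ − d_i⁴)/32 = π(0.0506⁴ − 0.0372⁴)/32 = 4.556×10^-7 m⁴.
T_max = τ_allow·J/r = 1.21×10^8 × 4.556×10^-7 / 0.0253 = 2179 N·m.
ω = 2π·2000/60 = 209.4 rad/s, so P_max = T_max·ω = 4.563×10^5 W.

456 kW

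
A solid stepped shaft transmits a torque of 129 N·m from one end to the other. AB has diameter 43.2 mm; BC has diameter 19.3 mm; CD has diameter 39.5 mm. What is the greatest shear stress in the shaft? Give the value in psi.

13300 psi

Under the same torque, τ_max = 16T/(πd³) is largest where d is smallest — segment BC (d = 19.3 mm).
τ_max = 16·129.0/(π·(0.0193)³) = 9.139×10^7 Pa.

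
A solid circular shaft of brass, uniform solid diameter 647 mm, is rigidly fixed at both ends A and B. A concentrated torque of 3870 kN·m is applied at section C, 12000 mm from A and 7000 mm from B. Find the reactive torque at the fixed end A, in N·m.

1.43e6 N·m

With uniform GJ and both ends fixed, compatibility θ_AC = θ_CB gives T_A·a = T_B·b, together with T_A + T_B = T₀.
T_A = T₀·b/(a+b) = 3.870e6·7000/19000 = 1.426e6 N·m; T_B = 2.444e6 N·m.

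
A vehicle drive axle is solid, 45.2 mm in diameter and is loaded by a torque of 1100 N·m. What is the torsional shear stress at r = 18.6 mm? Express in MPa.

49.9 MPa

J = πd⁴/32 = π(0.0452)⁴/32 = 4.098×10^-7 m⁴.
Shear stress varies linearly with radius: τ = T·r/J = 1100 × 0.0186 / 4.098×10^-7 = 4.993×10^7 Pa.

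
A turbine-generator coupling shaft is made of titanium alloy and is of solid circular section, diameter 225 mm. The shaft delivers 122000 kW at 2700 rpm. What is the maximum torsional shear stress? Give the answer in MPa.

193 MPa

ω = 2π·2700/60 = 282.7 rad/s, so T = P/ω = 122000×10³ / 282.7 = 431500 N·m.
J = πd⁴/32 = π(0.225)⁴/32 = 2.516×10^-4 m⁴.
τ_max = T·r/J = 431500 × 0.113 / 2.516×10^-4 = 1.929×10^8 Pa.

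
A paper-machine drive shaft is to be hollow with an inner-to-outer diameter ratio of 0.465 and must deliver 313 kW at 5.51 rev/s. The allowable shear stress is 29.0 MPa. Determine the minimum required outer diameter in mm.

ω = 2π·5.51 = 34.62 rad/s, so T = P/ω = 313×10³ / 34.62 = 9041 N·m.
For a hollow shaft with d_i/d_o = 0.465: τ_max = 16T/(π d_o³ (1−k⁴)), so d_o = [16T/(π τ_allow (1−k⁴))]^(1/3) = [16·9041/(π·2.90×10^7·0.9532)]^(1/3) = 0.1185 m.

119 mm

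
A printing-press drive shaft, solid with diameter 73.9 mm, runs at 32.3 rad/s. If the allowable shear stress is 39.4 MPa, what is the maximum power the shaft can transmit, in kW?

J = πd⁴/32 = π(0.0739)⁴/32 = 2.928×10^-6 m⁴.
T_max = τ_allow·J/r = 3.94×10^7 × 2.928×10^-6 / 0.0370 = 3122 N·m.
ω = 32.3 rad/s, so P_max = T_max·ω = 1.008×10^5 W.

101 kW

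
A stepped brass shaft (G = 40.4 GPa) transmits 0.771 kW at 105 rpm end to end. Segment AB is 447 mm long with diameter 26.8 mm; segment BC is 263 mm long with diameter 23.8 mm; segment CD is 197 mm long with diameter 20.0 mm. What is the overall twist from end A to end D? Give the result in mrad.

ω = 2π·105/60 = 11.00 rad/s, so T = P/ω = 0.771×10³ / 11.00 = 70.12 N·m.
J_AB = π(0.0268)⁴/32 = 5.06×10^-8 m⁴; J_BC = π(0.0238)⁴/32 = 3.15×10^-8 m⁴; J_CD = π(0.0200)⁴/32 = 1.57×10^-8 m⁴.
θ = (T/G)·Σ L_i/J_i = (70.12/40.4×10⁹)·(0.447/5.06×10^-8 + 0.263/3.15×10^-8 + 0.197/1.57×10^-8) = 0.05158 rad.

51.6 mrad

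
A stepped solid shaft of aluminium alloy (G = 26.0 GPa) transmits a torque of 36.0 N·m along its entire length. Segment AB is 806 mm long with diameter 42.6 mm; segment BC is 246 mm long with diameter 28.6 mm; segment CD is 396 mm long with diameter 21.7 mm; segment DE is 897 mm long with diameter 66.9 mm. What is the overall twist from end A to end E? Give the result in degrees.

J_AB = π(0.0426)⁴/32 = 3.23×10^-7 m⁴; J_BC = π(0.0286)⁴/32 = 6.57×10^-8 m⁴; J_CD = π(0.0217)⁴/32 = 2.18×10^-8 m⁴; J_DE = π(0.0669)⁴/32 = 1.97×10^-6 m⁴.
θ = (T/G)·Σ L_i/J_i = (36.00/26.0×10⁹)·(0.806/3.23×10^-7 + 0.246/6.57×10^-8 + 0.396/2.18×10^-8 + 0.897/1.97×10^-6) = 0.03446 rad.

1.97°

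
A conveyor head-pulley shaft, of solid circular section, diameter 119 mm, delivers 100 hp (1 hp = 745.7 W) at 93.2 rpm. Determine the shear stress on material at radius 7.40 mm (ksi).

ω = 2π·93.2/60 = 9.760 rad/s, so T = P/ω = 100×745.7 / 9.760 = 7640 N·m.
J = πd⁴/32 = π(0.119)⁴/32 = 1.969×10^-5 m⁴.
Shear stress varies linearly with radius: τ = T·r/J = 7640 × 0.00740 / 1.969×10^-5 = 2.872×10^6 Pa.

0.417 ksi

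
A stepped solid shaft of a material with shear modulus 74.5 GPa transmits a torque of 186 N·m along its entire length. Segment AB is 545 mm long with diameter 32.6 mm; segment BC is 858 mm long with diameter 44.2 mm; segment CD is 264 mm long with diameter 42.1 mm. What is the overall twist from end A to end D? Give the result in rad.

J_AB = π(0.0326)⁴/32 = 1.11×10^-7 m⁴; J_BC = π(0.0442)⁴/32 = 3.75×10^-7 m⁴; J_CD = π(0.0421)⁴/32 = 3.08×10^-7 m⁴.
θ = (T/G)·Σ L_i/J_i = (186.0/74.5×10⁹)·(0.545/1.11×10^-7 + 0.858/3.75×10^-7 + 0.264/3.08×10^-7) = 0.02013 rad.

0.0201 rad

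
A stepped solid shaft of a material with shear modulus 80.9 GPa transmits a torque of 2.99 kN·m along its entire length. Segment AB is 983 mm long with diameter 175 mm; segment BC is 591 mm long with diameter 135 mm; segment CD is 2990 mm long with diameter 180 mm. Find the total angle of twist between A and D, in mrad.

2.14 mrad

J_AB = π(0.175)⁴/32 = 9.21×10^-5 m⁴; J_BC = π(0.135)⁴/32 = 3.26×10^-5 m⁴; J_CD = π(0.180)⁴/32 = 1.03×10^-4 m⁴.
θ = (T/G)·Σ L_i/J_i = (2990/80.9×10⁹)·(0.983/9.21×10^-5 + 0.591/3.26×10^-5 + 2.99/1.03×10^-4) = 2.137×10^-3 rad.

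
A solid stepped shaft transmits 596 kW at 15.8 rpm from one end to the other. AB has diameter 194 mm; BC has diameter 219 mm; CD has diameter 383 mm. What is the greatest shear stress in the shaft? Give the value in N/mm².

ω = 2π·15.8/60 = 1.655 rad/s, so T = P/ω = 596×10³ / 1.655 = 360200 N·m.
Under the same torque, τ_max = 16T/(πd³) is largest where d is smallest — segment AB (d = 194 mm).
τ_max = 16·360200/(π·(0.194)³) = 2.513×10^8 Pa.

251 N/mm²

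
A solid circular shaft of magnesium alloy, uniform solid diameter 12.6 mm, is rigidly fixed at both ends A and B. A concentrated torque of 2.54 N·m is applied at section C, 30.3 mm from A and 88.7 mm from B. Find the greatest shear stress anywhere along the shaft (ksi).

With uniform GJ and both ends fixed, compatibility θ_AC = θ_CB gives T_A·a = T_B·b, together with T_A + T_B = T₀.
T_A = T₀·b/(a+b) = 2.540·88.7/119.0 = 1.893 N·m; T_B = 0.6467 N·m.
τ in each portion: τ_AC = 4.82×10^6 Pa, τ_CB = 1.65×10^6 Pa; maximum is in AC.
τ_max = T_AC·r/J = 1.893·0.00630/2.47×10^-9 = 4.820×10^6 Pa.

0.699 ksi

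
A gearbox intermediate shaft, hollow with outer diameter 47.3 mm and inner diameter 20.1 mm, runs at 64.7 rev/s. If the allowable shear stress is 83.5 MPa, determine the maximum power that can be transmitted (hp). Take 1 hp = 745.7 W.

915 hp

J = π(d_o⁴ − d_i⁴)/32 = π(0.0473⁴ − 0.0201⁴)/32 = 4.754×10^-7 m⁴.
T_max = τ_allow·J/r = 8.35×10^7 × 4.754×10^-7 / 0.0236 = 1678 N·m.
ω = 2π·64.7 = 406.5 rad/s, so P_max = T_max·ω = 6.823×10^5 W.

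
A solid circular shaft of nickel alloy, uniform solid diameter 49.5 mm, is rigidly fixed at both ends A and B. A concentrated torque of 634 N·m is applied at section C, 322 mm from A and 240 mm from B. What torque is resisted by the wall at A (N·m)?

With uniform GJ and both ends fixed, compatibility θ_AC = θ_CB gives T_A·a = T_B·b, together with T_A + T_B = T₀.
T_A = T₀·b/(a+b) = 634.0·240/562.0 = 270.7 N·m; T_B = 363.3 N·m.

271 N·m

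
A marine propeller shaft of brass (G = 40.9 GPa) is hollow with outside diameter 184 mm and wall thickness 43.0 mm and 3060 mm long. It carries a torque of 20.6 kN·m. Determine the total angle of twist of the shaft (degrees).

0.853°

J = π(d_o⁴ − d_i⁴)/32 = π(0.184⁴ − 0.0980⁴)/32 = 1.035×10^-4 m⁴.
θ = T·L/(G·J) = 20600 × 3.06 / (40.9×10⁹ × 1.035×10^-4) = 0.01489 rad.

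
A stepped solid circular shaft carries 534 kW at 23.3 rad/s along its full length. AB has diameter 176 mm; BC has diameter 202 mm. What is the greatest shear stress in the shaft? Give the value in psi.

ω = 23.3 rad/s, so T = P/ω = 534×10³ / 23.30 = 22920 N·m.
Under the same torque, τ_max = 16T/(πd³) is largest where d is smallest — segment AB (d = 176 mm).
τ_max = 16·22920/(π·(0.176)³) = 2.141×10^7 Pa.

3110 psi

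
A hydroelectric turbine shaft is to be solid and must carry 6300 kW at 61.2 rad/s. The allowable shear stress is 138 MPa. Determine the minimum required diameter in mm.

156 mm

ω = 61.2 rad/s, so T = P/ω = 6300×10³ / 61.20 = 102900 N·m.
For a solid shaft τ_max = 16T/(πd³), so d = (16T/(π τ_allow))^(1/3) = (16·102900/(π·1.38×10^8))^(1/3) = 0.1560 m.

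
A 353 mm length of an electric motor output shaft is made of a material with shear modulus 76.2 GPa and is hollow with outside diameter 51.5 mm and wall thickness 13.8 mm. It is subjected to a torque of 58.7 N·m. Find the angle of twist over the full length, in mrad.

J = π(d_o⁴ − d_i⁴)/32 = π(0.0515⁴ − 0.0239⁴)/32 = 6.586×10^-7 m⁴.
θ = T·L/(G·J) = 58.70 × 0.353 / (76.2×10⁹ × 6.586×10^-7) = 4.129×10^-4 rad.

0.413 mrad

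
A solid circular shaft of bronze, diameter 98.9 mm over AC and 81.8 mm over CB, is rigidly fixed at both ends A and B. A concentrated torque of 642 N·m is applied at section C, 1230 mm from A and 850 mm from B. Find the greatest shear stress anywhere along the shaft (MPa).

Compatibility: T_A·a/J_AC = T_B·b/J_CB with T_A + T_B = T₀.
J_AC = 9.39×10^-6 m⁴, J_CB = 4.40×10^-6 m⁴, so T_A = T₀·(J_AC/a)/((J_AC/a)+(J_CB/b)) = 382.8 N·m, T_B = 259.2 N·m.
τ in each portion: τ_AC = 2.02×10^6 Pa, τ_CB = 2.41×10^6 Pa; maximum is in CB.
τ_max = T_CB·r/J = 259.2·0.0409/4.40×10^-6 = 2.412×10^6 Pa.

2.41 MPa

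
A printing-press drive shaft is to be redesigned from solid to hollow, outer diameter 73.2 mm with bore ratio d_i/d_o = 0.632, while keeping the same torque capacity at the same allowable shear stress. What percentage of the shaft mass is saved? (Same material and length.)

32.6 %

Equal τ_max and T ⇒ the solid shaft needs d_s³ = d_o³(1−k⁴), so d_s = 73.2·(1−0.632⁴)^(1/3) = 69.08 mm.
Area ratio A_h/A_s = d_o²(1−k²)/d_s² = (1−k²)/(1−k⁴)^(2/3) = 0.6744.
Mass saving = 1 − 0.6744 = 32.6 %.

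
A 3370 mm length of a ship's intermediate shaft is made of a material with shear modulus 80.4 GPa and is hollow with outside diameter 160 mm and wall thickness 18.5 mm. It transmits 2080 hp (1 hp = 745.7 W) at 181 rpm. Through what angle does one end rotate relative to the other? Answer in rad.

ω = 2π·181/60 = 18.95 rad/s, so T = P/ω = 2080×745.7 / 18.95 = 81830 N·m.
J = π(d_o⁴ − d_i⁴)/32 = π(0.160⁴ − 0.123⁴)/32 = 4.187×10^-5 m⁴.
θ = T·L/(G·J) = 81830 × 3.37 / (80.4×10⁹ × 4.187×10^-5) = 0.08192 rad.

0.0819 rad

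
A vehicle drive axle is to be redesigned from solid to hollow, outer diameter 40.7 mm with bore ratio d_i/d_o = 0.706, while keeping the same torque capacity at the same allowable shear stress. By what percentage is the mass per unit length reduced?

39.3 %

Equal τ_max and T ⇒ the solid shaft needs d_s³ = d_o³(1−k⁴), so d_s = 40.7·(1−0.706⁴)^(1/3) = 37.00 mm.
Area ratio A_h/A_s = d_o²(1−k²)/d_s² = (1−k²)/(1−k⁴)^(2/3) = 0.6068.
Mass saving = 1 − 0.6068 = 39.3 %.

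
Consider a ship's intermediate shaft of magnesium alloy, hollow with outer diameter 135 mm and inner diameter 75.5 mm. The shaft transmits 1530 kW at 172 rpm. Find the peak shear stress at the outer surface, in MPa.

195 MPa

ω = 2π·172/60 = 18.01 rad/s, so T = P/ω = 1530×10³ / 18.01 = 84940 N·m.
J = π(d_o⁴ − d_i⁴)/32 = π(0.135⁴ − 0.0755⁴)/32 = 2.942×10^-5 m⁴.
τ_max = T·r/J = 84940 × 0.0675 / 2.942×10^-5 = 1.949×10^8 Pa.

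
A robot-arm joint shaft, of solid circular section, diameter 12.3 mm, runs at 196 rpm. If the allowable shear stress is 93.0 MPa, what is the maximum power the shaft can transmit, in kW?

0.697 kW

J = πd⁴/32 = π(0.0123)⁴/32 = 2.247×10^-9 m⁴.
T_max = τ_allow·J/r = 9.30×10^7 × 2.247×10^-9 / 0.00615 = 33.98 N·m.
ω = 2π·196/60 = 20.53 rad/s, so P_max = T_max·ω = 697.4 W.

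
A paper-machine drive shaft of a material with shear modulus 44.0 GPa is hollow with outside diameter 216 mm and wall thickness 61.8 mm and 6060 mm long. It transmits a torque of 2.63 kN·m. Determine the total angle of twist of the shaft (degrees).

J = π(d_o⁴ − d_i⁴)/32 = π(0.216⁴ − 0.0924⁴)/32 = 2.065×10^-4 m⁴.
θ = T·L/(G·J) = 2630 × 6.06 / (44.0×10⁹ × 2.065×10^-4) = 1.754×10^-3 rad.

0.100°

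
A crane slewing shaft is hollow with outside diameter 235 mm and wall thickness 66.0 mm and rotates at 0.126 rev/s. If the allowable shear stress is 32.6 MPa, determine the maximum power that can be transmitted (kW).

63.3 kW

J = π(d_o⁴ − d_i⁴)/32 = π(0.235⁴ − 0.103⁴)/32 = 2.884×10^-4 m⁴.
T_max = τ_allow·J/r = 3.26×10^7 × 2.884×10^-4 / 0.117 = 80010 N·m.
ω = 2π·0.126 = 0.7917 rad/s, so P_max = T_max·ω = 6.334×10^4 W.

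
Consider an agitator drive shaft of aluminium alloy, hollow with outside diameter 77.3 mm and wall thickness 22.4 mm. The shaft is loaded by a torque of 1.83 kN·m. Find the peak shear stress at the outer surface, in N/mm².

J = π(d_o⁴ − d_i⁴)/32 = π(0.0773⁴ − 0.0325⁴)/32 = 3.396×10^-6 m⁴.
τ_max = T·r/J = 1830 × 0.0386 / 3.396×10^-6 = 2.083×10^7 Pa.

20.8 N/mm²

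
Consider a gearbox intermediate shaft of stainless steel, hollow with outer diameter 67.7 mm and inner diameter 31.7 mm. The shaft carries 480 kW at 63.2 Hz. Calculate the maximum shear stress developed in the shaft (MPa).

ω = 2π·63.2 = 397.1 rad/s, so T = P/ω = 480×10³ / 397.1 = 1209 N·m.
J = π(d_o⁴ − d_i⁴)/32 = π(0.0677⁴ − 0.0317⁴)/32 = 1.963×10^-6 m⁴.
τ_max = T·r/J = 1209 × 0.0338 / 1.963×10^-6 = 2.084×10^7 Pa.

20.8 MPa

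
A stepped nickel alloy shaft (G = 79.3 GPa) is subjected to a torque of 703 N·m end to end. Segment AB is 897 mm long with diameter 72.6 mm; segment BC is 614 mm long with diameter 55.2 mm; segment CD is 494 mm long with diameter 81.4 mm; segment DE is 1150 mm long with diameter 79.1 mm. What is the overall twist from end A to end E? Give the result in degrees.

0.719°

J_AB = π(0.0726)⁴/32 = 2.73×10^-6 m⁴; J_BC = π(0.0552)⁴/32 = 9.11×10^-7 m⁴; J_CD = π(0.0814)⁴/32 = 4.31×10^-6 m⁴; J_DE = π(0.0791)⁴/32 = 3.84×10^-6 m⁴.
θ = (T/G)·Σ L_i/J_i = (703.0/79.3×10⁹)·(0.897/2.73×10^-6 + 0.614/9.11×10^-7 + 0.494/4.31×10^-6 + 1.15/3.84×10^-6) = 0.01256 rad.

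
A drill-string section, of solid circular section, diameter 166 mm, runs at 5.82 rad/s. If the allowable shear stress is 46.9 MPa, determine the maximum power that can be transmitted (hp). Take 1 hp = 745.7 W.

329 hp

J = πd⁴/32 = π(0.166)⁴/32 = 7.455×10^-5 m⁴.
T_max = τ_allow·J/r = 4.69×10^7 × 7.455×10^-5 / 0.0830 = 42120 N·m.
ω = 5.82 rad/s, so P_max = T_max·ω = 2.452×10^5 W.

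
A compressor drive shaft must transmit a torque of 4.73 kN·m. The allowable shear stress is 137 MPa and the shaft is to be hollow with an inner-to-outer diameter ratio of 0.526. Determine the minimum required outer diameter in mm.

For a hollow shaft with d_i/d_o = 0.526: τ_max = 16T/(π d_o³ (1−k⁴)), so d_o = [16T/(π τ_allow (1−k⁴))]^(1/3) = [16·4730/(π·1.37×10^8·0.9235)]^(1/3) = 0.05753 m.

57.5 mm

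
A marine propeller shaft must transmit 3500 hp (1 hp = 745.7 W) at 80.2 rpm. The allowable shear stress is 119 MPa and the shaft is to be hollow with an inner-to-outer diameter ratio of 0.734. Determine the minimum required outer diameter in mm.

266 mm

ω = 2π·80.2/60 = 8.399 rad/s, so T = P/ω = 3500×745.7 / 8.399 = 310800 N·m.
For a hollow shaft with d_i/d_o = 0.734: τ_max = 16T/(π d_o³ (1−k⁴)), so d_o = [16T/(π τ_allow (1−k⁴))]^(1/3) = [16·310800/(π·1.19×10^8·0.7097)]^(1/3) = 0.2656 m.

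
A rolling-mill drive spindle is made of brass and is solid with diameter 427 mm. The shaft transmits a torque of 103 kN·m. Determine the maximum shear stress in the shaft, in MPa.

J = πd⁴/32 = π(0.427)⁴/32 = 3.264×10^-3 m⁴.
τ_max = T·r/J = 103000 × 0.213 / 3.264×10^-3 = 6.738×10^6 Pa.

6.74 MPa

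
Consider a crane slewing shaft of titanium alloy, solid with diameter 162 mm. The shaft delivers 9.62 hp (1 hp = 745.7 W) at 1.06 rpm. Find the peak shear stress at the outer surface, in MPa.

ω = 2π·1.06/60 = 0.1110 rad/s, so T = P/ω = 9.62×745.7 / 0.1110 = 64630 N·m.
J = πd⁴/32 = π(0.162)⁴/32 = 6.762×10^-5 m⁴.
τ_max = T·r/J = 64630 × 0.0810 / 6.762×10^-5 = 7.742×10^7 Pa.

77.4 MPa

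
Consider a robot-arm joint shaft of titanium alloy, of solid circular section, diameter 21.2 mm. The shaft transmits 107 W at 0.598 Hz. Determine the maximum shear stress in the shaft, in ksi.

2.21 ksi

ω = 2π·0.598 = 3.757 rad/s, so T = P/ω = 107 / 3.757 = 28.48 N·m.
J = πd⁴/32 = π(0.0212)⁴/32 = 1.983×10^-8 m⁴.
τ_max = T·r/J = 28.48 × 0.0106 / 1.983×10^-8 = 1.522×10^7 Pa.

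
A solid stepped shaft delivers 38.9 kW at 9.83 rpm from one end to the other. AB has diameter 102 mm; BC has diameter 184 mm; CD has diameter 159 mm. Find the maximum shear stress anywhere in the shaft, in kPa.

ω = 2π·9.83/60 = 1.029 rad/s, so T = P/ω = 38.9×10³ / 1.029 = 37790 N·m.
Under the same torque, τ_max = 16T/(πd³) is largest where d is smallest — segment AB (d = 102 mm).
τ_max = 16·37790/(π·(0.102)³) = 1.814×10^8 Pa.

181000 kPa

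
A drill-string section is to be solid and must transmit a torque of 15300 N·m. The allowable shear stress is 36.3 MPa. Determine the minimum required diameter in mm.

129 mm

For a solid shaft τ_max = 16T/(πd³), so d = (16T/(π τ_allow))^(1/3) = (16·15300/(π·3.63×10^7))^(1/3) = 0.1290 m.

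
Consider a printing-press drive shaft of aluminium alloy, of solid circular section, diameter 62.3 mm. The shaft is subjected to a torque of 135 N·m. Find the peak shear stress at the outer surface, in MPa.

J = πd⁴/32 = π(0.0623)⁴/32 = 1.479×10^-6 m⁴.
τ_max = T·r/J = 135.0 × 0.0311 / 1.479×10^-6 = 2.843×10^6 Pa.

2.84 MPa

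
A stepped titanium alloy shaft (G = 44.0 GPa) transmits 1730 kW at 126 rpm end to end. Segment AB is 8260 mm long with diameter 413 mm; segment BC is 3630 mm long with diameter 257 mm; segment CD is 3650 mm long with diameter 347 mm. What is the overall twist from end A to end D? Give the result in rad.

ω = 2π·126/60 = 13.19 rad/s, so T = P/ω = 1730×10³ / 13.19 = 131100 N·m.
J_AB = π(0.413)⁴/32 = 2.86×10^-3 m⁴; J_BC = π(0.257)⁴/32 = 4.28×10^-4 m⁴; J_CD = π(0.347)⁴/32 = 1.42×10^-3 m⁴.
θ = (T/G)·Σ L_i/J_i = (131100/44.0×10⁹)·(8.26/2.86×10^-3 + 3.63/4.28×10^-4 + 3.65/1.42×10^-3) = 0.04151 rad.

0.0415 rad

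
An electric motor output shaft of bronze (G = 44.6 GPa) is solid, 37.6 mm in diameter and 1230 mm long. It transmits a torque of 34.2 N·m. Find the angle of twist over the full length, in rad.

J = πd⁴/32 = π(0.0376)⁴/32 = 1.962×10^-7 m⁴.
θ = T·L/(G·J) = 34.20 × 1.23 / (44.6×10⁹ × 1.962×10^-7) = 4.807×10^-3 rad.

0.00481 rad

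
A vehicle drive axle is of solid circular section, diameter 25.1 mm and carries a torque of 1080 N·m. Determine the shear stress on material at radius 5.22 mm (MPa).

J = πd⁴/32 = π(0.0251)⁴/32 = 3.897×10^-8 m⁴.
Shear stress varies linearly with radius: τ = T·r/J = 1080 × 0.00522 / 3.897×10^-8 = 1.447×10^8 Pa.

145 MPa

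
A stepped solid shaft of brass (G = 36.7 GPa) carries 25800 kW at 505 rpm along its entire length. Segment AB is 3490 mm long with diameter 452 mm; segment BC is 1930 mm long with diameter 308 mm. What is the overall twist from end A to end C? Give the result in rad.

0.0404 rad

ω = 2π·505/60 = 52.88 rad/s, so T = P/ω = 25800×10³ / 52.88 = 487900 N·m.
J_AB = π(0.452)⁴/32 = 4.10×10^-3 m⁴; J_BC = π(0.308)⁴/32 = 8.83×10^-4 m⁴.
θ = (T/G)·Σ L_i/J_i = (487900/36.7×10⁹)·(3.49/4.10×10^-3 + 1.93/8.83×10^-4) = 0.04036 rad.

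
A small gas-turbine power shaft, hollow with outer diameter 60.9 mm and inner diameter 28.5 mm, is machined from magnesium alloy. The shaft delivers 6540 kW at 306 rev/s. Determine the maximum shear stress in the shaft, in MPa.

80.6 MPa

ω = 2π·306 = 1923 rad/s, so T = P/ω = 6540×10³ / 1923 = 3402 N·m.
J = π(d_o⁴ − d_i⁴)/32 = π(0.0609⁴ − 0.0285⁴)/32 = 1.286×10^-6 m⁴.
τ_max = T·r/J = 3402 × 0.0304 / 1.286×10^-6 = 8.056×10^7 Pa.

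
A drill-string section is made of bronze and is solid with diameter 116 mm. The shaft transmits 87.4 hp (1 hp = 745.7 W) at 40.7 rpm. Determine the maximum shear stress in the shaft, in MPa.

ω = 2π·40.7/60 = 4.262 rad/s, so T = P/ω = 87.4×745.7 / 4.262 = 15290 N·m.
J = πd⁴/32 = π(0.116)⁴/32 = 1.778×10^-5 m⁴.
τ_max = T·r/J = 15290 × 0.0580 / 1.778×10^-5 = 4.989×10^7 Pa.

49.9 MPa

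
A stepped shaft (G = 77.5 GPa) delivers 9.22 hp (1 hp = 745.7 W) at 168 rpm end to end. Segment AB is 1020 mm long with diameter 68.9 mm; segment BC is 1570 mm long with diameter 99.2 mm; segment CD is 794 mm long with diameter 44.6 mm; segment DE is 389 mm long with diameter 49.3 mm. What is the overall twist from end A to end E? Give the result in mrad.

16.8 mrad

ω = 2π·168/60 = 17.59 rad/s, so T = P/ω = 9.22×745.7 / 17.59 = 390.8 N·m.
J_AB = π(0.0689)⁴/32 = 2.21×10^-6 m⁴; J_BC = π(0.0992)⁴/32 = 9.51×10^-6 m⁴; J_CD = π(0.0446)⁴/32 = 3.88×10^-7 m⁴; J_DE = π(0.0493)⁴/32 = 5.80×10^-7 m⁴.
θ = (T/G)·Σ L_i/J_i = (390.8/77.5×10⁹)·(1.02/2.21×10^-6 + 1.57/9.51×10^-6 + 0.794/3.88×10^-7 + 0.389/5.80×10^-7) = 0.01685 rad.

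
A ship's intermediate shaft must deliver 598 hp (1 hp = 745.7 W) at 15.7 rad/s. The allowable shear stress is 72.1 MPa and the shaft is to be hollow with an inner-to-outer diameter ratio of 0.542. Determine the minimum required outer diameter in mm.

ω = 15.7 rad/s, so T = P/ω = 598×745.7 / 15.70 = 28400 N·m.
For a hollow shaft with d_i/d_o = 0.542: τ_max = 16T/(π d_o³ (1−k⁴)), so d_o = [16T/(π τ_allow (1−k⁴))]^(1/3) = [16·28400/(π·7.21×10^7·0.9137)]^(1/3) = 0.1300 m.

130 mm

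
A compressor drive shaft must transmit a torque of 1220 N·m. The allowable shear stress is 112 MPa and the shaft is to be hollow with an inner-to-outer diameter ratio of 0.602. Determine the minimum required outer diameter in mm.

40.0 mm

For a hollow shaft with d_i/d_o = 0.602: τ_max = 16T/(π d_o³ (1−k⁴)), so d_o = [16T/(π τ_allow (1−k⁴))]^(1/3) = [16·1220/(π·1.12×10^8·0.8687)]^(1/3) = 0.03997 m.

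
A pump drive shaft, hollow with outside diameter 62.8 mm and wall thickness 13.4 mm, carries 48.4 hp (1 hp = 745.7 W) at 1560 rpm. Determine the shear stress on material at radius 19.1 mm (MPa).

ω = 2π·1560/60 = 163.4 rad/s, so T = P/ω = 48.4×745.7 / 163.4 = 220.9 N·m.
J = π(d_o⁴ − d_i⁴)/32 = π(0.0628⁴ − 0.0360⁴)/32 = 1.362×10^-6 m⁴.
Shear stress varies linearly with radius: τ = T·r/J = 220.9 × 0.0191 / 1.362×10^-6 = 3.098×10^6 Pa.

3.10 MPa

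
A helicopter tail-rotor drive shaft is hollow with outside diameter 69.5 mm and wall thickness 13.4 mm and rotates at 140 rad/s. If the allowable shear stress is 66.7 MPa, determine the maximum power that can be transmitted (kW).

528 kW

J = π(d_o⁴ − d_i⁴)/32 = π(0.0695⁴ − 0.0427⁴)/32 = 1.964×10^-6 m⁴.
T_max = τ_allow·J/r = 6.67×10^7 × 1.964×10^-6 / 0.0348 = 3770 N·m.
ω = 140 rad/s, so P_max = T_max·ω = 5.278×10^5 W.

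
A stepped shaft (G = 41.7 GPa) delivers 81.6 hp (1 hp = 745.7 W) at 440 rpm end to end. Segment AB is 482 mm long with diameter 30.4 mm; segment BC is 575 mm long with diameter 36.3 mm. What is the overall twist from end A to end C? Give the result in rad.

0.289 rad

ω = 2π·440/60 = 46.08 rad/s, so T = P/ω = 81.6×745.7 / 46.08 = 1321 N·m.
J_AB = π(0.0304)⁴/32 = 8.38×10^-8 m⁴; J_BC = π(0.0363)⁴/32 = 1.70×10^-7 m⁴.
θ = (T/G)·Σ L_i/J_i = (1321/41.7×10⁹)·(0.482/8.38×10^-8 + 0.575/1.70×10^-7) = 0.2889 rad.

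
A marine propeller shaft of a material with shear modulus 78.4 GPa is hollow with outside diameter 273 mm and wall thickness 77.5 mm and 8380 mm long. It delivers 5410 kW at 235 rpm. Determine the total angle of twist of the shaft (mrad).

44.6 mrad

ω = 2π·235/60 = 24.61 rad/s, so T = P/ω = 5410×10³ / 24.61 = 219800 N·m.
J = π(d_o⁴ − d_i⁴)/32 = π(0.273⁴ − 0.118⁴)/32 = 5.263×10^-4 m⁴.
θ = T·L/(G·J) = 219800 × 8.38 / (78.4×10⁹ × 5.263×10^-4) = 0.04465 rad.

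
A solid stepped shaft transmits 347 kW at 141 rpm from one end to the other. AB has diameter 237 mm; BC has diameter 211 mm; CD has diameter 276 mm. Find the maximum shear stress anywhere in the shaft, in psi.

ω = 2π·141/60 = 14.77 rad/s, so T = P/ω = 347×10³ / 14.77 = 23500 N·m.
Under the same torque, τ_max = 16T/(πd³) is largest where d is smallest — segment BC (d = 211 mm).
τ_max = 16·23500/(π·(0.211)³) = 1.274×10^7 Pa.

1850 psi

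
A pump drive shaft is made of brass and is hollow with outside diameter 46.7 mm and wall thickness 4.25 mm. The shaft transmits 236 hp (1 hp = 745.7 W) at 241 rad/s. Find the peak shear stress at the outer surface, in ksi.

ω = 241 rad/s, so T = P/ω = 236×745.7 / 241.0 = 730.2 N·m.
J = π(d_o⁴ − d_i⁴)/32 = π(0.0467⁴ − 0.0382⁴)/32 = 2.579×10^-7 m⁴.
τ_max = T·r/J = 730.2 × 0.0234 / 2.579×10^-7 = 6.612×10^7 Pa.

9.59 ksi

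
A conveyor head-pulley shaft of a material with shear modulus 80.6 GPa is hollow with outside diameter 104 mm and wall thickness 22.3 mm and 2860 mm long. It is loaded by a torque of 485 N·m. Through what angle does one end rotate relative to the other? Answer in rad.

0.00168 rad

J = π(d_o⁴ − d_i⁴)/32 = π(0.104⁴ − 0.0594⁴)/32 = 1.026×10^-5 m⁴.
θ = T·L/(G·J) = 485.0 × 2.86 / (80.6×10⁹ × 1.026×10^-5) = 1.677×10^-3 rad.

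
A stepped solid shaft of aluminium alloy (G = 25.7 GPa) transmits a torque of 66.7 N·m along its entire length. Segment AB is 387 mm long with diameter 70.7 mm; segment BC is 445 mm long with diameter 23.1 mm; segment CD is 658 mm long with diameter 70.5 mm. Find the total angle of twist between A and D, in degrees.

2.43°

J_AB = π(0.0707)⁴/32 = 2.45×10^-6 m⁴; J_BC = π(0.0231)⁴/32 = 2.80×10^-8 m⁴; J_CD = π(0.0705)⁴/32 = 2.43×10^-6 m⁴.
θ = (T/G)·Σ L_i/J_i = (66.70/25.7×10⁹)·(0.387/2.45×10^-6 + 0.445/2.80×10^-8 + 0.658/2.43×10^-6) = 0.04243 rad.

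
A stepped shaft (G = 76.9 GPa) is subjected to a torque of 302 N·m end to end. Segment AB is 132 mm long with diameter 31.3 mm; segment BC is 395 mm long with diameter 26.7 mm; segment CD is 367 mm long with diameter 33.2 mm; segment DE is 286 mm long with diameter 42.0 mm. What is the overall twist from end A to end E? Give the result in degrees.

J_AB = π(0.0313)⁴/32 = 9.42×10^-8 m⁴; J_BC = π(0.0267)⁴/32 = 4.99×10^-8 m⁴; J_CD = π(0.0332)⁴/32 = 1.19×10^-7 m⁴; J_DE = π(0.0420)⁴/32 = 3.05×10^-7 m⁴.
θ = (T/G)·Σ L_i/J_i = (302.0/76.9×10⁹)·(0.132/9.42×10^-8 + 0.395/4.99×10^-8 + 0.367/1.19×10^-7 + 0.286/3.05×10^-7) = 0.05235 rad.

3.00°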